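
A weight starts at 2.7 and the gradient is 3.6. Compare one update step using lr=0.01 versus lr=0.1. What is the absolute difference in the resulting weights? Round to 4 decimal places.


With lr=0.01: w_new = 2.7 - 0.01 * 3.6 = 2.664
With lr=0.1: w_new = 2.7 - 0.1 * 3.6 = 2.34
Absolute difference = |2.664 - 2.34|
= 0.3240

0.3240


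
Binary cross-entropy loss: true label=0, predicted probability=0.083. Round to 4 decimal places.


For y=0: Loss = -log(1-p)
= -log(1 - 0.083)
= -log(0.917)
= -(-0.0866)
= 0.0866

0.0866


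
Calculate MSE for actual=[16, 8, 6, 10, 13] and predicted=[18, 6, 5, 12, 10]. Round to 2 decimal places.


Differences: [-2, 2, 1, -2, 3]
Squared errors: [4, 4, 1, 4, 9]
Sum of squared errors = 22
MSE = 22 / 5 = 4.40

4.40


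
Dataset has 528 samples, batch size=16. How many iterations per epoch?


Iterations per epoch = dataset_size / batch_size
= 528 / 16
= 33

33


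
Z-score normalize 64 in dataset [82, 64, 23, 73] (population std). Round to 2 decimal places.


Mean = (82 + 64 + 23 + 73) / 4 = 60.5
Variance = sum((x_i - mean)^2) / n = 509.25
Std = sqrt(509.25) = 22.5666
Z = (x - mean) / std
= (64 - 60.5) / 22.5666
= 3.5 / 22.5666
= 0.16

0.16


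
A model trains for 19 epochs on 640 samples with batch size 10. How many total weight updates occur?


Iterations per epoch = 640 / 10 = 64
Total updates = iterations_per_epoch * epochs
= 64 * 19
= 1216

1216


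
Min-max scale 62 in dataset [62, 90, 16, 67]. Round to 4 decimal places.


Min = 16, Max = 90
Range = 90 - 16 = 74
Scaled = (x - min) / (max - min)
= (62 - 16) / 74
= 46 / 74
= 0.6216

0.6216


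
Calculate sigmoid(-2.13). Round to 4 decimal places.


sigmoid(z) = 1 / (1 + exp(-z))
exp(-(-2.13)) = exp(2.13) = 8.4149
1 + 8.4149 = 9.4149
1 / 9.4149 = 0.1062

0.1062


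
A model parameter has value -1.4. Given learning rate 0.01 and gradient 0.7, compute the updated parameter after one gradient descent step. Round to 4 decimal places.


w_new = w_old - lr * gradient
= -1.4 - 0.01 * 0.7
= -1.4 - (0.007)
= -1.4070

-1.4070


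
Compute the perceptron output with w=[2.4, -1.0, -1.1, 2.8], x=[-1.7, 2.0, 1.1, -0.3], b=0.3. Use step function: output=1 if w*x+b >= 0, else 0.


z = w . x + b
= 2.4*-1.7 + -1.0*2.0 + -1.1*1.1 + 2.8*-0.3 + 0.3
= -4.08 + -2.0 + -1.21 + -0.84 + 0.3
= -8.13 + 0.3
= -7.83
Since z = -7.83 < 0, output = 0

0


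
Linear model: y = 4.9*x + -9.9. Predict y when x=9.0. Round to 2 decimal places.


y = 4.9 * 9.0 + (-9.9)
= 44.1 + (-9.9)
= 34.20

34.20


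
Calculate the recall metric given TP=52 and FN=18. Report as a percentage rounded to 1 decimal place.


Recall = TP / (TP + FN) * 100
= 52 / (52 + 18)
= 52 / 70
= 0.7429
= 74.3%

74.3


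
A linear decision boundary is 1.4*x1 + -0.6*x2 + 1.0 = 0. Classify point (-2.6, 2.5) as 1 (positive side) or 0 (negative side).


Compute 1.4 * -2.6 + -0.6 * 2.5 + 1.0
= -3.64 + -1.5 + 1.0
= -4.14
Since -4.14 < 0, the point is on the negative side.

0


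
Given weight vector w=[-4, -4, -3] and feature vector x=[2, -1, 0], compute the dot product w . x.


Element-wise products:
-4 * 2 = -8
-4 * -1 = 4
-3 * 0 = 0
Sum = -8 + 4 + 0
= -4

-4


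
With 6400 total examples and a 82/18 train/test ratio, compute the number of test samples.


Train samples = 6400 * 82% = 5248
Test samples = 6400 - 5248
= 1152

1152


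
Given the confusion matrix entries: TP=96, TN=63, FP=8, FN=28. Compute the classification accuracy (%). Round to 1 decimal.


Accuracy = (TP + TN) / (TP + TN + FP + FN) * 100
= (96 + 63) / (96 + 63 + 8 + 28)
= 159 / 195
= 0.8154
= 81.5%

81.5


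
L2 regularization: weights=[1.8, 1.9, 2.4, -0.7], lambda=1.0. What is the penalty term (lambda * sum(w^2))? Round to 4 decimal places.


Squaring each weight:
1.8^2 = 3.24
1.9^2 = 3.61
2.4^2 = 5.76
(-0.7)^2 = 0.49
Sum of squares = 13.1
Penalty = 1.0 * 13.1 = 13.1000

13.1000


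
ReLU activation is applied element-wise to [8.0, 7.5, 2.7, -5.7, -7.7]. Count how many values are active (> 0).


ReLU(x) = max(0, x) for each element:
ReLU(8.0) = 8.0
ReLU(7.5) = 7.5
ReLU(2.7) = 2.7
ReLU(-5.7) = 0
ReLU(-7.7) = 0
Active neurons (>0): 3

3


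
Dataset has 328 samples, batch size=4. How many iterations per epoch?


Iterations per epoch = dataset_size / batch_size
= 328 / 4
= 82

82


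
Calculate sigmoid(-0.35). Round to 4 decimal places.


sigmoid(z) = 1 / (1 + exp(-z))
exp(-(-0.35)) = exp(0.35) = 1.4191
1 + 1.4191 = 2.4191
1 / 2.4191 = 0.4134

0.4134


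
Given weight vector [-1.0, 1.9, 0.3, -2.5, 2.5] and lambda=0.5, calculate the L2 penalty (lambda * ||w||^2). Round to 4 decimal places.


Squaring each weight:
(-1.0)^2 = 1.0
1.9^2 = 3.61
0.3^2 = 0.09
(-2.5)^2 = 6.25
2.5^2 = 6.25
Sum of squares = 17.2
Penalty = 0.5 * 17.2 = 8.6000

8.6000


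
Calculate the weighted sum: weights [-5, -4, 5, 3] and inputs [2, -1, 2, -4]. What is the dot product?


Element-wise products:
-5 * 2 = -10
-4 * -1 = 4
5 * 2 = 10
3 * -4 = -12
Sum = -10 + 4 + 10 + -12
= -8

-8


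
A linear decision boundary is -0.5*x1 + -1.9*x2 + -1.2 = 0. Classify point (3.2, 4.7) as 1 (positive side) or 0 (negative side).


Compute -0.5 * 3.2 + -1.9 * 4.7 + -1.2
= -1.6 + -8.93 + -1.2
= -11.73
Since -11.73 < 0, the point is on the negative side.

0


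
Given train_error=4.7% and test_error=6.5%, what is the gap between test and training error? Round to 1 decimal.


Generalization gap = test_error - train_error
= 6.5 - 4.7
= 1.8%
A small gap suggests good generalization.

1.8


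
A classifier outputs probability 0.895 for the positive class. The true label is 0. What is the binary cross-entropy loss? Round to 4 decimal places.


For y=0: Loss = -log(1-p)
= -log(1 - 0.895)
= -log(0.105)
= -(-2.2538)
= 2.2538

2.2538


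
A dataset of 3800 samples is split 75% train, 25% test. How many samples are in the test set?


Train samples = 3800 * 75% = 2850
Test samples = 3800 - 2850
= 950

950


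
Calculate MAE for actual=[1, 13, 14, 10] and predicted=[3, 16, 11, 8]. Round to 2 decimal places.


Absolute errors: [2, 3, 3, 2]
Sum of absolute errors = 10
MAE = 10 / 4 = 2.50

2.50


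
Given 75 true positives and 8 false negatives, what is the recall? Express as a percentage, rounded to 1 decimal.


Recall = TP / (TP + FN) * 100
= 75 / (75 + 8)
= 75 / 83
= 0.9036
= 90.4%

90.4


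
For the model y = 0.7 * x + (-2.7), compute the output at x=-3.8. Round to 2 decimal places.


y = 0.7 * -3.8 + (-2.7)
= -2.66 + (-2.7)
= -5.36

-5.36


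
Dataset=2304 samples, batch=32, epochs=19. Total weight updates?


Iterations per epoch = 2304 / 32 = 72
Total updates = iterations_per_epoch * epochs
= 72 * 19
= 1368

1368


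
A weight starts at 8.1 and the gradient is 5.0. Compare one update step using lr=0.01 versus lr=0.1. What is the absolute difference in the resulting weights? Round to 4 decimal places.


With lr=0.01: w_new = 8.1 - 0.01 * 5.0 = 8.05
With lr=0.1: w_new = 8.1 - 0.1 * 5.0 = 7.6
Absolute difference = |8.05 - 7.6|
= 0.4500

0.4500


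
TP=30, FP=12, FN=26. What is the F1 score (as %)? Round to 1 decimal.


Precision = TP / (TP + FP) = 30 / 42 = 0.7143
Recall = TP / (TP + FN) = 30 / 56 = 0.5357
F1 = 2 * P * R / (P + R)
= 2 * 0.7143 * 0.5357 / (0.7143 + 0.5357)
= 0.7653 / 1.25
= 0.6122
As percentage: 61.2%

61.2


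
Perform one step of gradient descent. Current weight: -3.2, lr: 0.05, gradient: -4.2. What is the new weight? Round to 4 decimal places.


w_new = w_old - lr * gradient
= -3.2 - 0.05 * -4.2
= -3.2 - (-0.21)
= -2.9900

-2.9900


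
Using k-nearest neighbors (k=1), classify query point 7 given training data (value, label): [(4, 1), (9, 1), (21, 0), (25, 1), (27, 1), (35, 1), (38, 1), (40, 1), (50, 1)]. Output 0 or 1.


Distances from query 7:
Point 9 (class 1): distance = 2
K=1 nearest neighbors: classes = [1]
Votes for class 1: 1 / 1
Majority vote => class 1

1


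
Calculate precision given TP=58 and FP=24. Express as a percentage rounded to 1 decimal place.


Precision = TP / (TP + FP) * 100
= 58 / (58 + 24)
= 58 / 82
= 0.7073
= 70.7%

70.7


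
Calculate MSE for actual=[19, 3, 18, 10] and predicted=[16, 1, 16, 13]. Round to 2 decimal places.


Differences: [3, 2, 2, -3]
Squared errors: [9, 4, 4, 9]
Sum of squared errors = 26
MSE = 26 / 4 = 6.50

6.50


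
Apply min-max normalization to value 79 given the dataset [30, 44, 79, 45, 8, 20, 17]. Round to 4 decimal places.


Min = 8, Max = 79
Range = 79 - 8 = 71
Scaled = (x - min) / (max - min)
= (79 - 8) / 71
= 71 / 71
= 1.0000

1.0000


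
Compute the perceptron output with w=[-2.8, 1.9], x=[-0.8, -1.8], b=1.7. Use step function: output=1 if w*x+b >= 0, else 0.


z = w . x + b
= -2.8*-0.8 + 1.9*-1.8 + 1.7
= 2.24 + -3.42 + 1.7
= -1.18 + 1.7
= 0.52
Since z = 0.52 >= 0, output = 1

1


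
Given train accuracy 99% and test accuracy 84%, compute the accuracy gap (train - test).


Gap = train_accuracy - test_accuracy
= 99 - 84
= 15%
This gap suggests the model is overfitting.

15


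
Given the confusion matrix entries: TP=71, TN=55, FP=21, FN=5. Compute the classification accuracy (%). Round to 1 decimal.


Accuracy = (TP + TN) / (TP + TN + FP + FN) * 100
= (71 + 55) / (71 + 55 + 21 + 5)
= 126 / 152
= 0.8289
= 82.9%

82.9


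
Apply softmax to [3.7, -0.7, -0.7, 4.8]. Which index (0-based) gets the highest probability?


Softmax is a monotonic transformation, so it preserves the argmax.
We need to find the index of the maximum logit.
Index 0: 3.7
Index 1: -0.7
Index 2: -0.7
Index 3: 4.8
Maximum logit = 4.8 at index 3

3


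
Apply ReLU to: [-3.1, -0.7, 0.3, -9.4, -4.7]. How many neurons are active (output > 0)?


ReLU(x) = max(0, x) for each element:
ReLU(-3.1) = 0
ReLU(-0.7) = 0
ReLU(0.3) = 0.3
ReLU(-9.4) = 0
ReLU(-4.7) = 0
Active neurons (>0): 1

1


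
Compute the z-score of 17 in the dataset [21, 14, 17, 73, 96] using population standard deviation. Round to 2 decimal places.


Mean = (21 + 14 + 17 + 73 + 96) / 5 = 44.2
Variance = sum((x_i - mean)^2) / n = 1140.56
Std = sqrt(1140.56) = 33.7722
Z = (x - mean) / std
= (17 - 44.2) / 33.7722
= -27.2 / 33.7722
= -0.81

-0.81


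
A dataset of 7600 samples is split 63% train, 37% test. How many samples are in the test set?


Train samples = 7600 * 63% = 4788
Test samples = 7600 - 4788
= 2812

2812


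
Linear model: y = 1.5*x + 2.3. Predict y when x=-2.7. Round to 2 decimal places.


y = 1.5 * -2.7 + (2.3)
= -4.05 + (2.3)
= -1.75

-1.75


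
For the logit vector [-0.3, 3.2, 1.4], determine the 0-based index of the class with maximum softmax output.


Softmax is a monotonic transformation, so it preserves the argmax.
We need to find the index of the maximum logit.
Index 0: -0.3
Index 1: 3.2
Index 2: 1.4
Maximum logit = 3.2 at index 1

1


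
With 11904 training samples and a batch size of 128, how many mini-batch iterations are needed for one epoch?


Iterations per epoch = dataset_size / batch_size
= 11904 / 128
= 93

93


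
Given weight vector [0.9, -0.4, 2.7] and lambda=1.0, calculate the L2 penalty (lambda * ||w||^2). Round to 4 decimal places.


Squaring each weight:
0.9^2 = 0.81
(-0.4)^2 = 0.16
2.7^2 = 7.29
Sum of squares = 8.26
Penalty = 1.0 * 8.26 = 8.2600

8.2600


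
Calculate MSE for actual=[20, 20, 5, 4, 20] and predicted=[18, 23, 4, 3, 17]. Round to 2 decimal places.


Differences: [2, -3, 1, 1, 3]
Squared errors: [4, 9, 1, 1, 9]
Sum of squared errors = 24
MSE = 24 / 5 = 4.80

4.80


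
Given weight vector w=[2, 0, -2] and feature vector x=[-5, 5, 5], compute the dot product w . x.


Element-wise products:
2 * -5 = -10
0 * 5 = 0
-2 * 5 = -10
Sum = -10 + 0 + -10
= -20

-20


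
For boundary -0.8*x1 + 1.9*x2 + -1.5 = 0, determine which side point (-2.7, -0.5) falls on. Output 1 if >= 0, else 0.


Compute -0.8 * -2.7 + 1.9 * -0.5 + -1.5
= 2.16 + -0.95 + -1.5
= -0.29
Since -0.29 < 0, the point is on the negative side.

0


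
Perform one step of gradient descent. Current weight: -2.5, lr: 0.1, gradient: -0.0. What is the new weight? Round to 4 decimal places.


w_new = w_old - lr * gradient
= -2.5 - 0.1 * -0.0
= -2.5 - (-0.0)
= -2.5000

-2.5000


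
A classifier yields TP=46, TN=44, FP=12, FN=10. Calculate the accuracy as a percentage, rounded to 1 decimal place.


Accuracy = (TP + TN) / (TP + TN + FP + FN) * 100
= (46 + 44) / (46 + 44 + 12 + 10)
= 90 / 112
= 0.8036
= 80.4%

80.4


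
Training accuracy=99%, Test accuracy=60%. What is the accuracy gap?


Gap = train_accuracy - test_accuracy
= 99 - 60
= 39%
This large gap strongly indicates overfitting.

39


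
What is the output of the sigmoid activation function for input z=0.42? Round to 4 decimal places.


sigmoid(z) = 1 / (1 + exp(-z))
exp(-(0.42)) = exp(-0.42) = 0.657
1 + 0.657 = 1.657
1 / 1.657 = 0.6035

0.6035


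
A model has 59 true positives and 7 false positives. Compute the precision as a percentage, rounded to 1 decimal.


Precision = TP / (TP + FP) * 100
= 59 / (59 + 7)
= 59 / 66
= 0.8939
= 89.4%

89.4


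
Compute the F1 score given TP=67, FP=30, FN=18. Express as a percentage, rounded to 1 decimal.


Precision = TP / (TP + FP) = 67 / 97 = 0.6907
Recall = TP / (TP + FN) = 67 / 85 = 0.7882
F1 = 2 * P * R / (P + R)
= 2 * 0.6907 * 0.7882 / (0.6907 + 0.7882)
= 1.0889 / 1.479
= 0.7363
As percentage: 73.6%

73.6


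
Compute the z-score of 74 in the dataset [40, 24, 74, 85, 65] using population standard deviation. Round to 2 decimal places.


Mean = (40 + 24 + 74 + 85 + 65) / 5 = 57.6
Variance = sum((x_i - mean)^2) / n = 502.64
Std = sqrt(502.64) = 22.4196
Z = (x - mean) / std
= (74 - 57.6) / 22.4196
= 16.4 / 22.4196
= 0.73

0.73


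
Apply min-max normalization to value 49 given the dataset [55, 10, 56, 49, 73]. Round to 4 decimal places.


Min = 10, Max = 73
Range = 73 - 10 = 63
Scaled = (x - min) / (max - min)
= (49 - 10) / 63
= 39 / 63
= 0.6190

0.6190


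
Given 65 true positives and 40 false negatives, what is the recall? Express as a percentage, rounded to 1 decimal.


Recall = TP / (TP + FN) * 100
= 65 / (65 + 40)
= 65 / 105
= 0.619
= 61.9%

61.9


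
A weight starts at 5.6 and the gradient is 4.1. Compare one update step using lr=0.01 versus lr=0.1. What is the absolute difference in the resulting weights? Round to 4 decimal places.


With lr=0.01: w_new = 5.6 - 0.01 * 4.1 = 5.559
With lr=0.1: w_new = 5.6 - 0.1 * 4.1 = 5.19
Absolute difference = |5.559 - 5.19|
= 0.3690

0.3690


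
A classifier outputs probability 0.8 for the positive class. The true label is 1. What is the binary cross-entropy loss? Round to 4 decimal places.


For y=1: Loss = -log(p)
= -log(0.8)
= -(-0.2231)
= 0.2231

0.2231


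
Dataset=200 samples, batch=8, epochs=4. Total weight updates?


Iterations per epoch = 200 / 8 = 25
Total updates = iterations_per_epoch * epochs
= 25 * 4
= 100

100


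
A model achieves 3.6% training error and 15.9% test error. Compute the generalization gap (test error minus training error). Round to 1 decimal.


Generalization gap = test_error - train_error
= 15.9 - 3.6
= 12.3%
A large gap suggests overfitting.

12.3


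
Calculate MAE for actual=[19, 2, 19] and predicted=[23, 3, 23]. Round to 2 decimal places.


Absolute errors: [4, 1, 4]
Sum of absolute errors = 9
MAE = 9 / 3 = 3.00

3.00


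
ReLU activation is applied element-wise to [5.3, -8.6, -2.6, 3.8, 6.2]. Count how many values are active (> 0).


ReLU(x) = max(0, x) for each element:
ReLU(5.3) = 5.3
ReLU(-8.6) = 0
ReLU(-2.6) = 0
ReLU(3.8) = 3.8
ReLU(6.2) = 6.2
Active neurons (>0): 3

3


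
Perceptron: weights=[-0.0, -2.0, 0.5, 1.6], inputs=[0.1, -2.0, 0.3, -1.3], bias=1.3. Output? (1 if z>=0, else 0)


z = w . x + b
= -0.0*0.1 + -2.0*-2.0 + 0.5*0.3 + 1.6*-1.3 + 1.3
= -0.0 + 4.0 + 0.15 + -2.08 + 1.3
= 2.07 + 1.3
= 3.37
Since z = 3.37 >= 0, output = 1

1


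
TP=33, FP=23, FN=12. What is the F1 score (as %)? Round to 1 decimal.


Precision = TP / (TP + FP) = 33 / 56 = 0.5893
Recall = TP / (TP + FN) = 33 / 45 = 0.7333
F1 = 2 * P * R / (P + R)
= 2 * 0.5893 * 0.7333 / (0.5893 + 0.7333)
= 0.8643 / 1.3226
= 0.6535
As percentage: 65.3%

65.3


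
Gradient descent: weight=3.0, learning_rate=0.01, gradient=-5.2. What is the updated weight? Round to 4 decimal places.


w_new = w_old - lr * gradient
= 3.0 - 0.01 * -5.2
= 3.0 - (-0.052)
= 3.0520

3.0520


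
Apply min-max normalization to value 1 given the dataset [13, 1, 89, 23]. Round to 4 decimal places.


Min = 1, Max = 89
Range = 89 - 1 = 88
Scaled = (x - min) / (max - min)
= (1 - 1) / 88
= 0 / 88
= 0.0000

0.0000


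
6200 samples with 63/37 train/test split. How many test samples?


Train samples = 6200 * 63% = 3906
Test samples = 6200 - 3906
= 2294

2294


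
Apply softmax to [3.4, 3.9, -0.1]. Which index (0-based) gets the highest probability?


Softmax is a monotonic transformation, so it preserves the argmax.
We need to find the index of the maximum logit.
Index 0: 3.4
Index 1: 3.9
Index 2: -0.1
Maximum logit = 3.9 at index 1

1


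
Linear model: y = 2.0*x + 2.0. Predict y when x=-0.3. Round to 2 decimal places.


y = 2.0 * -0.3 + (2.0)
= -0.6 + (2.0)
= 1.40

1.40


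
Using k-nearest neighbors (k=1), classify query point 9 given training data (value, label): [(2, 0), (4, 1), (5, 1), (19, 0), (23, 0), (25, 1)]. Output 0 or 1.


Distances from query 9:
Point 5 (class 1): distance = 4
K=1 nearest neighbors: classes = [1]
Votes for class 1: 1 / 1
Majority vote => class 1

1


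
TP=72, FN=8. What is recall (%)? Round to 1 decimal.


Recall = TP / (TP + FN) * 100
= 72 / (72 + 8)
= 72 / 80
= 0.9
= 90.0%

90.0


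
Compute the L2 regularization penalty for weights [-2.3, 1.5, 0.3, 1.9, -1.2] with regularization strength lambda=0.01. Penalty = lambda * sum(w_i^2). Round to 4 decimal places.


Squaring each weight:
(-2.3)^2 = 5.29
1.5^2 = 2.25
0.3^2 = 0.09
1.9^2 = 3.61
(-1.2)^2 = 1.44
Sum of squares = 12.68
Penalty = 0.01 * 12.68 = 0.1268

0.1268


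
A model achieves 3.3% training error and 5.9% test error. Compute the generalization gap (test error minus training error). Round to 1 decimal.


Generalization gap = test_error - train_error
= 5.9 - 3.3
= 2.6%
A moderate gap.

2.6


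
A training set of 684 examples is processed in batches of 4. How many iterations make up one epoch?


Iterations per epoch = dataset_size / batch_size
= 684 / 4
= 171

171


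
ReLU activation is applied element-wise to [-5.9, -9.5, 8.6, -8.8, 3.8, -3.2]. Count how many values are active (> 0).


ReLU(x) = max(0, x) for each element:
ReLU(-5.9) = 0
ReLU(-9.5) = 0
ReLU(8.6) = 8.6
ReLU(-8.8) = 0
ReLU(3.8) = 3.8
ReLU(-3.2) = 0
Active neurons (>0): 2

2


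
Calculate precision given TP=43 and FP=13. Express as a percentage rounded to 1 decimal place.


Precision = TP / (TP + FP) * 100
= 43 / (43 + 13)
= 43 / 56
= 0.7679
= 76.8%

76.8


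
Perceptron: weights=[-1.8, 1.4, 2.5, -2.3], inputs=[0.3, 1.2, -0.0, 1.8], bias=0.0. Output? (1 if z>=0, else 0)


z = w . x + b
= -1.8*0.3 + 1.4*1.2 + 2.5*-0.0 + -2.3*1.8 + 0.0
= -0.54 + 1.68 + -0.0 + -4.14 + 0.0
= -3.0 + 0.0
= -3.0
Since z = -3.0 < 0, output = 0

0


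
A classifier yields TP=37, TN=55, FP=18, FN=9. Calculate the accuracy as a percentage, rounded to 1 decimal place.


Accuracy = (TP + TN) / (TP + TN + FP + FN) * 100
= (37 + 55) / (37 + 55 + 18 + 9)
= 92 / 119
= 0.7731
= 77.3%

77.3


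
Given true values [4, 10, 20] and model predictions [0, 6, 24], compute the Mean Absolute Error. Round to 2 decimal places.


Absolute errors: [4, 4, 4]
Sum of absolute errors = 12
MAE = 12 / 3 = 4.00

4.00


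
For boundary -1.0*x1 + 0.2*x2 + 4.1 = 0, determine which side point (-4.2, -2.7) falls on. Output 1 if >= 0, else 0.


Compute -1.0 * -4.2 + 0.2 * -2.7 + 4.1
= 4.2 + -0.54 + 4.1
= 7.76
Since 7.76 >= 0, the point is on the positive side.

1


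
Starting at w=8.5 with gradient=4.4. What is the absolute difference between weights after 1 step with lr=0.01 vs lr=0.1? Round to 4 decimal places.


With lr=0.01: w_new = 8.5 - 0.01 * 4.4 = 8.456
With lr=0.1: w_new = 8.5 - 0.1 * 4.4 = 8.06
Absolute difference = |8.456 - 8.06|
= 0.3960

0.3960


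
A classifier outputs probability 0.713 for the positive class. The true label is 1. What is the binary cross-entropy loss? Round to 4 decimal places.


For y=1: Loss = -log(p)
= -log(0.713)
= -(-0.3383)
= 0.3383

0.3383


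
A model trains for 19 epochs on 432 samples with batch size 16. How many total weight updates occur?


Iterations per epoch = 432 / 16 = 27
Total updates = iterations_per_epoch * epochs
= 27 * 19
= 513

513


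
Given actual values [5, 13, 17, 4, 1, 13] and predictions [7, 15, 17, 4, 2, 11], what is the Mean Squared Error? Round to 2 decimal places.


Differences: [-2, -2, 0, 0, -1, 2]
Squared errors: [4, 4, 0, 0, 1, 4]
Sum of squared errors = 13
MSE = 13 / 6 = 2.17

2.17


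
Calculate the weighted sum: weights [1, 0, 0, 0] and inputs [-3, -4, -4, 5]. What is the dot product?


Element-wise products:
1 * -3 = -3
0 * -4 = 0
0 * -4 = 0
0 * 5 = 0
Sum = -3 + 0 + 0 + 0
= -3

-3


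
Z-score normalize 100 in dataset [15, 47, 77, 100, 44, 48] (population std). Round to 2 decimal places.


Mean = (15 + 47 + 77 + 100 + 44 + 48) / 6 = 55.1667
Variance = sum((x_i - mean)^2) / n = 723.8056
Std = sqrt(723.8056) = 26.9036
Z = (x - mean) / std
= (100 - 55.1667) / 26.9036
= 44.8333 / 26.9036
= 1.67

1.67


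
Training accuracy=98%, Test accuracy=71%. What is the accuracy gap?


Gap = train_accuracy - test_accuracy
= 98 - 71
= 27%
This large gap strongly indicates overfitting.

27


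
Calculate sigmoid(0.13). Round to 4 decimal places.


sigmoid(z) = 1 / (1 + exp(-z))
exp(-(0.13)) = exp(-0.13) = 0.8781
1 + 0.8781 = 1.8781
1 / 1.8781 = 0.5325

0.5325


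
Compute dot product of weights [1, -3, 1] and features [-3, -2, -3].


Element-wise products:
1 * -3 = -3
-3 * -2 = 6
1 * -3 = -3
Sum = -3 + 6 + -3
= 0

0


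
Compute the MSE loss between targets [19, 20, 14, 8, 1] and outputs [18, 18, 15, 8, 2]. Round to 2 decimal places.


Differences: [1, 2, -1, 0, -1]
Squared errors: [1, 4, 1, 0, 1]
Sum of squared errors = 7
MSE = 7 / 5 = 1.40

1.40


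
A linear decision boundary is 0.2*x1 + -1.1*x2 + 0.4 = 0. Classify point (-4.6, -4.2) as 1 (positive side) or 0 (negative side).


Compute 0.2 * -4.6 + -1.1 * -4.2 + 0.4
= -0.92 + 4.62 + 0.4
= 4.1
Since 4.1 >= 0, the point is on the positive side.

1


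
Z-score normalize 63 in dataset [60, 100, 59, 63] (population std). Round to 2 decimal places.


Mean = (60 + 100 + 59 + 63) / 4 = 70.5
Variance = sum((x_i - mean)^2) / n = 292.25
Std = sqrt(292.25) = 17.0953
Z = (x - mean) / std
= (63 - 70.5) / 17.0953
= -7.5 / 17.0953
= -0.44

-0.44


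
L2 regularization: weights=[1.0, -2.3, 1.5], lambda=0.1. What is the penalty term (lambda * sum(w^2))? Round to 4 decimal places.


Squaring each weight:
1.0^2 = 1.0
(-2.3)^2 = 5.29
1.5^2 = 2.25
Sum of squares = 8.54
Penalty = 0.1 * 8.54 = 0.8540

0.8540


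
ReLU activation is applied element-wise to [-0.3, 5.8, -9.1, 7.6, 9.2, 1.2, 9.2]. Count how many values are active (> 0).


ReLU(x) = max(0, x) for each element:
ReLU(-0.3) = 0
ReLU(5.8) = 5.8
ReLU(-9.1) = 0
ReLU(7.6) = 7.6
ReLU(9.2) = 9.2
ReLU(1.2) = 1.2
ReLU(9.2) = 9.2
Active neurons (>0): 5

5


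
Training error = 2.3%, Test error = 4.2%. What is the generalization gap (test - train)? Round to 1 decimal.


Generalization gap = test_error - train_error
= 4.2 - 2.3
= 1.9%
A small gap suggests good generalization.

1.9


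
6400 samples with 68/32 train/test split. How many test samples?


Train samples = 6400 * 68% = 4352
Test samples = 6400 - 4352
= 2048

2048


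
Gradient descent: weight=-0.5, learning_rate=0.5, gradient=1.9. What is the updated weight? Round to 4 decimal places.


w_new = w_old - lr * gradient
= -0.5 - 0.5 * 1.9
= -0.5 - (0.95)
= -1.4500

-1.4500


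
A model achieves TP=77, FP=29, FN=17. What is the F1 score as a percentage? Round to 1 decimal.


Precision = TP / (TP + FP) = 77 / 106 = 0.7264
Recall = TP / (TP + FN) = 77 / 94 = 0.8191
F1 = 2 * P * R / (P + R)
= 2 * 0.7264 * 0.8191 / (0.7264 + 0.8191)
= 1.1901 / 1.5456
= 0.77
As percentage: 77.0%

77.0


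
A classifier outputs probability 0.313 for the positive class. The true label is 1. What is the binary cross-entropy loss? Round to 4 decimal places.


For y=1: Loss = -log(p)
= -log(0.313)
= -(-1.1616)
= 1.1616

1.1616


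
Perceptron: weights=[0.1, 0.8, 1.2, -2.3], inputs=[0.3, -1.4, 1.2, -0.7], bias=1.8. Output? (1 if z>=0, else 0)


z = w . x + b
= 0.1*0.3 + 0.8*-1.4 + 1.2*1.2 + -2.3*-0.7 + 1.8
= 0.03 + -1.12 + 1.44 + 1.61 + 1.8
= 1.96 + 1.8
= 3.76
Since z = 3.76 >= 0, output = 1

1


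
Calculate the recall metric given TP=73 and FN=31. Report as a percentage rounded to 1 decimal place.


Recall = TP / (TP + FN) * 100
= 73 / (73 + 31)
= 73 / 104
= 0.7019
= 70.2%

70.2


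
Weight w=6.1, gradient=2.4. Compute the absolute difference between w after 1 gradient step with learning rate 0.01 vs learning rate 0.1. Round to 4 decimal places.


With lr=0.01: w_new = 6.1 - 0.01 * 2.4 = 6.076
With lr=0.1: w_new = 6.1 - 0.1 * 2.4 = 5.86
Absolute difference = |6.076 - 5.86|
= 0.2160

0.2160


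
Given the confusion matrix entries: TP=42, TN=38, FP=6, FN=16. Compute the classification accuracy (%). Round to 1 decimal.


Accuracy = (TP + TN) / (TP + TN + FP + FN) * 100
= (42 + 38) / (42 + 38 + 6 + 16)
= 80 / 102
= 0.7843
= 78.4%

78.4


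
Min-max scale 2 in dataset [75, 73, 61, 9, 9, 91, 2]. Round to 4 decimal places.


Min = 2, Max = 91
Range = 91 - 2 = 89
Scaled = (x - min) / (max - min)
= (2 - 2) / 89
= 0 / 89
= 0.0000

0.0000


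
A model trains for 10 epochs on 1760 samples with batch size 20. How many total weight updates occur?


Iterations per epoch = 1760 / 20 = 88
Total updates = iterations_per_epoch * epochs
= 88 * 10
= 880

880


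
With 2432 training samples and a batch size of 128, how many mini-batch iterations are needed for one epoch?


Iterations per epoch = dataset_size / batch_size
= 2432 / 128
= 19

19


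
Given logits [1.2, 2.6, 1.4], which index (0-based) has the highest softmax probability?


Softmax is a monotonic transformation, so it preserves the argmax.
We need to find the index of the maximum logit.
Index 0: 1.2
Index 1: 2.6
Index 2: 1.4
Maximum logit = 2.6 at index 1

1


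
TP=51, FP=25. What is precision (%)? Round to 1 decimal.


Precision = TP / (TP + FP) * 100
= 51 / (51 + 25)
= 51 / 76
= 0.6711
= 67.1%

67.1


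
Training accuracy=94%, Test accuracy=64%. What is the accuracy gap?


Gap = train_accuracy - test_accuracy
= 94 - 64
= 30%
This large gap strongly indicates overfitting.

30


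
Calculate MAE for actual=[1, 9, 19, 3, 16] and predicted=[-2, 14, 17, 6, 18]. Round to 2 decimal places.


Absolute errors: [3, 5, 2, 3, 2]
Sum of absolute errors = 15
MAE = 15 / 5 = 3.00

3.00


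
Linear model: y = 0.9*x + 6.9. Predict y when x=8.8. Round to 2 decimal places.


y = 0.9 * 8.8 + (6.9)
= 7.92 + (6.9)
= 14.82

14.82


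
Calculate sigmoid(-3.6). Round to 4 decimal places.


sigmoid(z) = 1 / (1 + exp(-z))
exp(-(-3.6)) = exp(3.6) = 36.5982
1 + 36.5982 = 37.5982
1 / 37.5982 = 0.0266

0.0266


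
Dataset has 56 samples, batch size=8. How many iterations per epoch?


Iterations per epoch = dataset_size / batch_size
= 56 / 8
= 7

7


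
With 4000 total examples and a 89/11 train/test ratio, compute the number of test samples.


Train samples = 4000 * 89% = 3560
Test samples = 4000 - 3560
= 440

440


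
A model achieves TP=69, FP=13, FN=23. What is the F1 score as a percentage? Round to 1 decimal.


Precision = TP / (TP + FP) = 69 / 82 = 0.8415
Recall = TP / (TP + FN) = 69 / 92 = 0.75
F1 = 2 * P * R / (P + R)
= 2 * 0.8415 * 0.75 / (0.8415 + 0.75)
= 1.2622 / 1.5915
= 0.7931
As percentage: 79.3%

79.3


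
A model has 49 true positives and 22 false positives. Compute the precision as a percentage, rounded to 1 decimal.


Precision = TP / (TP + FP) * 100
= 49 / (49 + 22)
= 49 / 71
= 0.6901
= 69.0%

69.0


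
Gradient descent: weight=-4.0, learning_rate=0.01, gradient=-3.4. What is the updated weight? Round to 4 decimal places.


w_new = w_old - lr * gradient
= -4.0 - 0.01 * -3.4
= -4.0 - (-0.034)
= -3.9660

-3.9660


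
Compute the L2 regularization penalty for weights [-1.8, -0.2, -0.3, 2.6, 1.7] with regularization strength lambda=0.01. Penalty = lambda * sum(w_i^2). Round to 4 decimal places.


Squaring each weight:
(-1.8)^2 = 3.24
(-0.2)^2 = 0.04
(-0.3)^2 = 0.09
2.6^2 = 6.76
1.7^2 = 2.89
Sum of squares = 13.02
Penalty = 0.01 * 13.02 = 0.1302

0.1302


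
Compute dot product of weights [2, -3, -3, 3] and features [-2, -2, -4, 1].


Element-wise products:
2 * -2 = -4
-3 * -2 = 6
-3 * -4 = 12
3 * 1 = 3
Sum = -4 + 6 + 12 + 3
= 17

17


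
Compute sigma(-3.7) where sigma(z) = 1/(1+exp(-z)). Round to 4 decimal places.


sigmoid(z) = 1 / (1 + exp(-z))
exp(-(-3.7)) = exp(3.7) = 40.4473
1 + 40.4473 = 41.4473
1 / 41.4473 = 0.0241

0.0241


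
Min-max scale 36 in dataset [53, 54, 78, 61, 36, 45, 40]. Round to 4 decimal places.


Min = 36, Max = 78
Range = 78 - 36 = 42
Scaled = (x - min) / (max - min)
= (36 - 36) / 42
= 0 / 42
= 0.0000

0.0000


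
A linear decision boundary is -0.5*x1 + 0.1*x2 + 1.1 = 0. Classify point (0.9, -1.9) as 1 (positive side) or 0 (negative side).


Compute -0.5 * 0.9 + 0.1 * -1.9 + 1.1
= -0.45 + -0.19 + 1.1
= 0.46
Since 0.46 >= 0, the point is on the positive side.

1


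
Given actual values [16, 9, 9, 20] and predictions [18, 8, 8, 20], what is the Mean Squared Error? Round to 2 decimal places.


Differences: [-2, 1, 1, 0]
Squared errors: [4, 1, 1, 0]
Sum of squared errors = 6
MSE = 6 / 4 = 1.50

1.50


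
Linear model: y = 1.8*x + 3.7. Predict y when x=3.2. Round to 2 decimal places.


y = 1.8 * 3.2 + (3.7)
= 5.76 + (3.7)
= 9.46

9.46


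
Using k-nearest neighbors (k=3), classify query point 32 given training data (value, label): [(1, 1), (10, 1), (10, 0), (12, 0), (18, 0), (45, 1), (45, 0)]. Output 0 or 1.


Distances from query 32:
Point 45 (class 0): distance = 13
Point 45 (class 1): distance = 13
Point 18 (class 0): distance = 14
K=3 nearest neighbors: classes = [0, 1, 0]
Votes for class 1: 1 / 3
Majority vote => class 0

0


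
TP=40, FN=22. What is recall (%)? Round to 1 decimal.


Recall = TP / (TP + FN) * 100
= 40 / (40 + 22)
= 40 / 62
= 0.6452
= 64.5%

64.5


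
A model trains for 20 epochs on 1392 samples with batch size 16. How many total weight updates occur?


Iterations per epoch = 1392 / 16 = 87
Total updates = iterations_per_epoch * epochs
= 87 * 20
= 1740

1740


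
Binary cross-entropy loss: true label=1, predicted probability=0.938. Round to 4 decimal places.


For y=1: Loss = -log(p)
= -log(0.938)
= -(-0.064)
= 0.0640

0.0640


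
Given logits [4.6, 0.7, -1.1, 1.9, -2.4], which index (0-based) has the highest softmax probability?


Softmax is a monotonic transformation, so it preserves the argmax.
We need to find the index of the maximum logit.
Index 0: 4.6
Index 1: 0.7
Index 2: -1.1
Index 3: 1.9
Index 4: -2.4
Maximum logit = 4.6 at index 0

0


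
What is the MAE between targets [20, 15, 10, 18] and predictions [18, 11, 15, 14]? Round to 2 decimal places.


Absolute errors: [2, 4, 5, 4]
Sum of absolute errors = 15
MAE = 15 / 4 = 3.75

3.75


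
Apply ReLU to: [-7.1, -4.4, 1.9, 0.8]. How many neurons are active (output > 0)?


ReLU(x) = max(0, x) for each element:
ReLU(-7.1) = 0
ReLU(-4.4) = 0
ReLU(1.9) = 1.9
ReLU(0.8) = 0.8
Active neurons (>0): 2

2


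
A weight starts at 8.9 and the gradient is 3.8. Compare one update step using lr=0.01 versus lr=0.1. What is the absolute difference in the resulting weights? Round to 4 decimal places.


With lr=0.01: w_new = 8.9 - 0.01 * 3.8 = 8.862
With lr=0.1: w_new = 8.9 - 0.1 * 3.8 = 8.52
Absolute difference = |8.862 - 8.52|
= 0.3420

0.3420


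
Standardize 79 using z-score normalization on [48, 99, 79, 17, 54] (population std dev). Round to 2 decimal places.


Mean = (48 + 99 + 79 + 17 + 54) / 5 = 59.4
Variance = sum((x_i - mean)^2) / n = 781.84
Std = sqrt(781.84) = 27.9614
Z = (x - mean) / std
= (79 - 59.4) / 27.9614
= 19.6 / 27.9614
= 0.70

0.70


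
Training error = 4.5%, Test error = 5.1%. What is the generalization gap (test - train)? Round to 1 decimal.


Generalization gap = test_error - train_error
= 5.1 - 4.5
= 0.6%
A small gap suggests good generalization.

0.6


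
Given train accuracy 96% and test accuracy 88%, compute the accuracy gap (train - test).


Gap = train_accuracy - test_accuracy
= 96 - 88
= 8%
This moderate gap may indicate mild overfitting.

8


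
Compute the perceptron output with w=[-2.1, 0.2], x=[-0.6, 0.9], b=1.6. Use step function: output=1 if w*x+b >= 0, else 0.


z = w . x + b
= -2.1*-0.6 + 0.2*0.9 + 1.6
= 1.26 + 0.18 + 1.6
= 1.44 + 1.6
= 3.04
Since z = 3.04 >= 0, output = 1

1


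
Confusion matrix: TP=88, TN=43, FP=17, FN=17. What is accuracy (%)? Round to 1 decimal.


Accuracy = (TP + TN) / (TP + TN + FP + FN) * 100
= (88 + 43) / (88 + 43 + 17 + 17)
= 131 / 165
= 0.7939
= 79.4%

79.4


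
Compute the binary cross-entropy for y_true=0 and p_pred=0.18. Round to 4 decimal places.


For y=0: Loss = -log(1-p)
= -log(1 - 0.18)
= -log(0.82)
= -(-0.1985)
= 0.1985

0.1985


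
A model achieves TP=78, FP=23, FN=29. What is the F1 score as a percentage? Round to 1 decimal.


Precision = TP / (TP + FP) = 78 / 101 = 0.7723
Recall = TP / (TP + FN) = 78 / 107 = 0.729
F1 = 2 * P * R / (P + R)
= 2 * 0.7723 * 0.729 / (0.7723 + 0.729)
= 1.1259 / 1.5012
= 0.75
As percentage: 75.0%

75.0


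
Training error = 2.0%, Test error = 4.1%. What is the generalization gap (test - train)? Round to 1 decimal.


Generalization gap = test_error - train_error
= 4.1 - 2.0
= 2.1%
A moderate gap.

2.1


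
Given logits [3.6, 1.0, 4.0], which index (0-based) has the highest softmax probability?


Softmax is a monotonic transformation, so it preserves the argmax.
We need to find the index of the maximum logit.
Index 0: 3.6
Index 1: 1.0
Index 2: 4.0
Maximum logit = 4.0 at index 2

2


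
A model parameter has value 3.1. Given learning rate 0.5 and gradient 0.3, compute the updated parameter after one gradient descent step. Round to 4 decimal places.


w_new = w_old - lr * gradient
= 3.1 - 0.5 * 0.3
= 3.1 - (0.15)
= 2.9500

2.9500


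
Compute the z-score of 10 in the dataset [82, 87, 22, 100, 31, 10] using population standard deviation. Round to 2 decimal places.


Mean = (82 + 87 + 22 + 100 + 31 + 10) / 6 = 55.3333
Variance = sum((x_i - mean)^2) / n = 1244.5556
Std = sqrt(1244.5556) = 35.2783
Z = (x - mean) / std
= (10 - 55.3333) / 35.2783
= -45.3333 / 35.2783
= -1.29

-1.29


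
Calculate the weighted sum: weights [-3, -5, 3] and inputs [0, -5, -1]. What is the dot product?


Element-wise products:
-3 * 0 = 0
-5 * -5 = 25
3 * -1 = -3
Sum = 0 + 25 + -3
= 22

22


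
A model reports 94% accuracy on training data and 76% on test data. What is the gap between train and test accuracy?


Gap = train_accuracy - test_accuracy
= 94 - 76
= 18%
This gap suggests the model is overfitting.

18


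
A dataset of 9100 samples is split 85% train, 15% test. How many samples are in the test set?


Train samples = 9100 * 85% = 7735
Test samples = 9100 - 7735
= 1365

1365


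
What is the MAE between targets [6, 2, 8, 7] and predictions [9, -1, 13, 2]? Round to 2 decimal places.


Absolute errors: [3, 3, 5, 5]
Sum of absolute errors = 16
MAE = 16 / 4 = 4.00

4.00


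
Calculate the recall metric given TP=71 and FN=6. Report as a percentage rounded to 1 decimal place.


Recall = TP / (TP + FN) * 100
= 71 / (71 + 6)
= 71 / 77
= 0.9221
= 92.2%

92.2


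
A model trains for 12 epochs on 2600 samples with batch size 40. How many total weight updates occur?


Iterations per epoch = 2600 / 40 = 65
Total updates = iterations_per_epoch * epochs
= 65 * 12
= 780

780


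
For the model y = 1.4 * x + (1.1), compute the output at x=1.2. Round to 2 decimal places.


y = 1.4 * 1.2 + (1.1)
= 1.68 + (1.1)
= 2.78

2.78


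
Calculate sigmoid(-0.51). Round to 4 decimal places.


sigmoid(z) = 1 / (1 + exp(-z))
exp(-(-0.51)) = exp(0.51) = 1.6653
1 + 1.6653 = 2.6653
1 / 2.6653 = 0.3752

0.3752


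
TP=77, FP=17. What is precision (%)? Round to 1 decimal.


Precision = TP / (TP + FP) * 100
= 77 / (77 + 17)
= 77 / 94
= 0.8191
= 81.9%

81.9


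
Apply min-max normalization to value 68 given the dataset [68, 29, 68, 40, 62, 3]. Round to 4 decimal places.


Min = 3, Max = 68
Range = 68 - 3 = 65
Scaled = (x - min) / (max - min)
= (68 - 3) / 65
= 65 / 65
= 1.0000

1.0000


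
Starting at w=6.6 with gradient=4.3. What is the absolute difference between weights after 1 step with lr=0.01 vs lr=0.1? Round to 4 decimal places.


With lr=0.01: w_new = 6.6 - 0.01 * 4.3 = 6.557
With lr=0.1: w_new = 6.6 - 0.1 * 4.3 = 6.17
Absolute difference = |6.557 - 6.17|
= 0.3870

0.3870


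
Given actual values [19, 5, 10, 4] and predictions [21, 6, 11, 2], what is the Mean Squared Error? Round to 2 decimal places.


Differences: [-2, -1, -1, 2]
Squared errors: [4, 1, 1, 4]
Sum of squared errors = 10
MSE = 10 / 4 = 2.50

2.50


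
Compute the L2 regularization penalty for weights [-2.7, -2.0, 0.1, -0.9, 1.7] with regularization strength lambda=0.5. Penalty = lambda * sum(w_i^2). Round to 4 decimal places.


Squaring each weight:
(-2.7)^2 = 7.29
(-2.0)^2 = 4.0
0.1^2 = 0.01
(-0.9)^2 = 0.81
1.7^2 = 2.89
Sum of squares = 15.0
Penalty = 0.5 * 15.0 = 7.5000

7.5000


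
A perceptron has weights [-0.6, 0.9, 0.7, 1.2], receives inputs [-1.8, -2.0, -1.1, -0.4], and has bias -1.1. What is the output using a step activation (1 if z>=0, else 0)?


z = w . x + b
= -0.6*-1.8 + 0.9*-2.0 + 0.7*-1.1 + 1.2*-0.4 + -1.1
= 1.08 + -1.8 + -0.77 + -0.48 + -1.1
= -1.97 + -1.1
= -3.07
Since z = -3.07 < 0, output = 0

0


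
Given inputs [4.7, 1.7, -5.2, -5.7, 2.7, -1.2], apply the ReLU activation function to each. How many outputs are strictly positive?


ReLU(x) = max(0, x) for each element:
ReLU(4.7) = 4.7
ReLU(1.7) = 1.7
ReLU(-5.2) = 0
ReLU(-5.7) = 0
ReLU(2.7) = 2.7
ReLU(-1.2) = 0
Active neurons (>0): 3

3


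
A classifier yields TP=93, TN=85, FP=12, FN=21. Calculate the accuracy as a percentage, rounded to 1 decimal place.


Accuracy = (TP + TN) / (TP + TN + FP + FN) * 100
= (93 + 85) / (93 + 85 + 12 + 21)
= 178 / 211
= 0.8436
= 84.4%

84.4


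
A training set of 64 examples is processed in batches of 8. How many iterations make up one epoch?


Iterations per epoch = dataset_size / batch_size
= 64 / 8
= 8

8


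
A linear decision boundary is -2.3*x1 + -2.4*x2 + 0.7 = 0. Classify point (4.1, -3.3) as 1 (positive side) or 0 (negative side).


Compute -2.3 * 4.1 + -2.4 * -3.3 + 0.7
= -9.43 + 7.92 + 0.7
= -0.81
Since -0.81 < 0, the point is on the negative side.

0


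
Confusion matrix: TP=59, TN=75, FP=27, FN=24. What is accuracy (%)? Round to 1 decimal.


Accuracy = (TP + TN) / (TP + TN + FP + FN) * 100
= (59 + 75) / (59 + 75 + 27 + 24)
= 134 / 185
= 0.7243
= 72.4%

72.4


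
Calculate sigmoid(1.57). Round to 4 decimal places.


sigmoid(z) = 1 / (1 + exp(-z))
exp(-(1.57)) = exp(-1.57) = 0.208
1 + 0.208 = 1.208
1 / 1.208 = 0.8278

0.8278


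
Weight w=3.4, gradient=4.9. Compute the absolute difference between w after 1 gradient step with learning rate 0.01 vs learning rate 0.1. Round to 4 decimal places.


With lr=0.01: w_new = 3.4 - 0.01 * 4.9 = 3.351
With lr=0.1: w_new = 3.4 - 0.1 * 4.9 = 2.91
Absolute difference = |3.351 - 2.91|
= 0.4410

0.4410
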